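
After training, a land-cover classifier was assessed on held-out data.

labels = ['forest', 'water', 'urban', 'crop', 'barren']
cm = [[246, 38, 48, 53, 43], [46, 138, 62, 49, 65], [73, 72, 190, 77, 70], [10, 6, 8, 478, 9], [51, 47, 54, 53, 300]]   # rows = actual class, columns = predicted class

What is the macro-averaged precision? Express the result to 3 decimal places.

Per-class precision (TP/(TP+FP)):
  forest: TP=246, FP=46+73+10+51=180 → 246/426 = 0.5775
  water: TP=138, FP=38+72+6+47=163 → 138/301 = 0.4585
  urban: TP=190, FP=48+62+8+54=172 → 190/362 = 0.5249
  crop: TP=478, FP=53+49+77+53=232 → 478/710 = 0.6732
  barren: TP=300, FP=43+65+70+9=187 → 300/487 = 0.6160
Macro-precision = mean = (0.5775 + 0.4585 + 0.5249 + 0.6732 + 0.6160) / 5 = 0.570

0.570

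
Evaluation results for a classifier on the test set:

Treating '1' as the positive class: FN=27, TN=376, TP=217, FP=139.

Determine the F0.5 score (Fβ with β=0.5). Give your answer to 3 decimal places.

Fβ = (1+β²)·TP / ((1+β²)·TP + β²·FN + FP), with β²=1/4
= 1.25·217 / (1.25·217 + 0.25·27 + 139) = 0.650

0.650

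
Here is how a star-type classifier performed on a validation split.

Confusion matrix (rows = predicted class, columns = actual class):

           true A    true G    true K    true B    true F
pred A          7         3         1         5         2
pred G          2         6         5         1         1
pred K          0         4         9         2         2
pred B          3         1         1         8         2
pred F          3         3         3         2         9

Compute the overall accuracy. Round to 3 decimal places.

0.459

Accuracy = trace / total = (7+6+9+8+9=39) / 85 = 39/85 = 0.459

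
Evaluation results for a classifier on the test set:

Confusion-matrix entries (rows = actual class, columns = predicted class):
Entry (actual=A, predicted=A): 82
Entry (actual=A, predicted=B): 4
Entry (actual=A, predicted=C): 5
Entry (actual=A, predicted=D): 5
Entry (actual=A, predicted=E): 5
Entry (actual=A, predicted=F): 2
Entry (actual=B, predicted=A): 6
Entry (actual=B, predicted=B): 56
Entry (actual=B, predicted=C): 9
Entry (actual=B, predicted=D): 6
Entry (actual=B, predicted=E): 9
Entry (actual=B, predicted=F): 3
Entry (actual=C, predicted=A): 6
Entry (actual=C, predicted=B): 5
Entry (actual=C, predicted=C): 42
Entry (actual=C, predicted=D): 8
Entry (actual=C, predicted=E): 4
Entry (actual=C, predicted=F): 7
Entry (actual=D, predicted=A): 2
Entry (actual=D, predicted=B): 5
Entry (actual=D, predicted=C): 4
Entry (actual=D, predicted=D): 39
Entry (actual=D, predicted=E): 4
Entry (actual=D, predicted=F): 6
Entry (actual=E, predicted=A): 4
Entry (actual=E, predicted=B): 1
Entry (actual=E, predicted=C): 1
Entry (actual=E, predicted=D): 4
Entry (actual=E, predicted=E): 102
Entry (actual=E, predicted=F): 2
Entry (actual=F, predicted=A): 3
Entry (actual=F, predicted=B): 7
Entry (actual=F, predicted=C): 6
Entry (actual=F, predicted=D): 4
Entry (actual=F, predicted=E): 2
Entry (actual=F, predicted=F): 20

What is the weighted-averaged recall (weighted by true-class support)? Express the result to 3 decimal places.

0.710

Per-class recall (TP/(TP+FN)):
  A: TP=82, FN=4+5+5+5+2=21 → 82/103 = 0.7961
  B: TP=56, FN=6+9+6+9+3=33 → 56/89 = 0.6292
  C: TP=42, FN=6+5+8+4+7=30 → 42/72 = 0.5833
  D: TP=39, FN=2+5+4+4+6=21 → 39/60 = 0.6500
  E: TP=102, FN=4+1+1+4+2=12 → 102/114 = 0.8947
  F: TP=20, FN=3+7+6+4+2=22 → 20/42 = 0.4762
Weighted-recall = Σ (supportᵢ/N)·recallᵢ with N=480: (103/480)·0.7961 + (89/480)·0.6292 + (72/480)·0.5833 + (60/480)·0.6500 + (114/480)·0.8947 + (42/480)·0.4762 = 0.710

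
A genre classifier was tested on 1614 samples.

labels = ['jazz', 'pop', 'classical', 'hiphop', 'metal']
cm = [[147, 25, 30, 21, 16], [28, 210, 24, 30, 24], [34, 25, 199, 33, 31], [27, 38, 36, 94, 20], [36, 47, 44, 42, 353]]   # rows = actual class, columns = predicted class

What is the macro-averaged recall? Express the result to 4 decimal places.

Per-class recall (TP/(TP+FN)):
  jazz: TP=147, FN=25+30+21+16=92 → 147/239 = 0.61506
  pop: TP=210, FN=28+24+30+24=106 → 210/316 = 0.66456
  classical: TP=199, FN=34+25+33+31=123 → 199/322 = 0.61801
  hiphop: TP=94, FN=27+38+36+20=121 → 94/215 = 0.43721
  metal: TP=353, FN=36+47+44+42=169 → 353/522 = 0.67625
Macro-recall = mean = (0.61506 + 0.66456 + 0.61801 + 0.43721 + 0.67625) / 5 = 0.6022

0.6022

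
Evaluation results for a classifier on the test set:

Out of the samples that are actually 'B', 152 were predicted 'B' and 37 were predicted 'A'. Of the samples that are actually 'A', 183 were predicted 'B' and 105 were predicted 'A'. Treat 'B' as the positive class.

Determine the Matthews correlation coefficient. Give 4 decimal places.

MCC = (TP·TN − FP·FN) / √((TP+FP)(TP+FN)(TN+FP)(TN+FN))
Numerator = 152·105 − 183·37 = 9189
Denominator = √(335·189·288·142) = √2589330240 = 50885.4620
MCC = 9189 / 50885.4620 = 0.1806

0.1806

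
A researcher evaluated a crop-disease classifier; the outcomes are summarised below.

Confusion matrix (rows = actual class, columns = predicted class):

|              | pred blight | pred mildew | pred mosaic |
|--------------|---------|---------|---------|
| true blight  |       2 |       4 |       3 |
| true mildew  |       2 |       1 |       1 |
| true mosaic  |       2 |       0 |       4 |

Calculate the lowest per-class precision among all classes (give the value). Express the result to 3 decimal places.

0.200

Per-class precision (TP/(TP+FP)):
  blight: TP=2, FP=2+2=4 → 2/6 = 0.3333
  mildew: TP=1, FP=4+0=4 → 1/5 = 0.2000
  mosaic: TP=4, FP=3+1=4 → 4/8 = 0.5000
Lowest is class 'mildew' with precision = 0.200.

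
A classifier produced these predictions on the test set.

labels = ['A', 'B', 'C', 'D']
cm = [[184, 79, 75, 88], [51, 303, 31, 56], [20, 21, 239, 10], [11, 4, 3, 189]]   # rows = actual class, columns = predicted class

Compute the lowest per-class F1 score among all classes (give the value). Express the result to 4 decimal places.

Per-class F1 score (2·TP/(2·TP+FP+FN)):
  A: TP=184, FP=51+20+11=82, FN=79+75+88=242 → 368/692 = 0.53179
  B: TP=303, FP=79+21+4=104, FN=51+31+56=138 → 606/848 = 0.71462
  C: TP=239, FP=75+31+3=109, FN=20+21+10=51 → 478/638 = 0.74922
  D: TP=189, FP=88+56+10=154, FN=11+4+3=18 → 378/550 = 0.68727
Lowest is class 'A' with F1 score = 0.5318.

0.5318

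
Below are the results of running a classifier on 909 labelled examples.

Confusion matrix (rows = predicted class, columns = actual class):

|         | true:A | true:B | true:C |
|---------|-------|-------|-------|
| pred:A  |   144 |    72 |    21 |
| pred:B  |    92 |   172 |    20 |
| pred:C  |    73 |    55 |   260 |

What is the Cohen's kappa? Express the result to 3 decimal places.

Observed agreement pₒ = trace/N = 576/909 = 0.6337
Expected agreement pₑ = Σ (rowᵢ·colᵢ)/N² = (309·237 + 299·284 + 301·388)/909² = 0.3327
κ = (pₒ − pₑ)/(1 − pₑ) = (0.6337 − 0.3327)/(1 − 0.3327) = 0.451

0.451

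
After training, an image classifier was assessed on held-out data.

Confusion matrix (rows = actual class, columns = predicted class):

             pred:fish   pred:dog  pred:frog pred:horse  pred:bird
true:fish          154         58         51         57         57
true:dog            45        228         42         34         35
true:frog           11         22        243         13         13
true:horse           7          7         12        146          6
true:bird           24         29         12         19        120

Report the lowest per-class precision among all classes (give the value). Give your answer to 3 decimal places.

0.519

Per-class precision (TP/(TP+FP)):
  fish: TP=154, FP=45+11+7+24=87 → 154/241 = 0.6390
  dog: TP=228, FP=58+22+7+29=116 → 228/344 = 0.6628
  frog: TP=243, FP=51+42+12+12=117 → 243/360 = 0.6750
  horse: TP=146, FP=57+34+13+19=123 → 146/269 = 0.5428
  bird: TP=120, FP=57+35+13+6=111 → 120/231 = 0.5195
Lowest is class 'bird' with precision = 0.519.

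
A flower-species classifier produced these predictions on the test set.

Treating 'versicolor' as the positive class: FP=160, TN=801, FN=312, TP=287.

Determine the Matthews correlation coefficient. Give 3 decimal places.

MCC = (TP·TN − FP·FN) / √((TP+FP)(TP+FN)(TN+FP)(TN+FN))
Numerator = 287·801 − 160·312 = 179967
Denominator = √(447·599·961·1113) = √286386734529 = 535151.1324
MCC = 179967 / 535151.1324 = 0.336

0.336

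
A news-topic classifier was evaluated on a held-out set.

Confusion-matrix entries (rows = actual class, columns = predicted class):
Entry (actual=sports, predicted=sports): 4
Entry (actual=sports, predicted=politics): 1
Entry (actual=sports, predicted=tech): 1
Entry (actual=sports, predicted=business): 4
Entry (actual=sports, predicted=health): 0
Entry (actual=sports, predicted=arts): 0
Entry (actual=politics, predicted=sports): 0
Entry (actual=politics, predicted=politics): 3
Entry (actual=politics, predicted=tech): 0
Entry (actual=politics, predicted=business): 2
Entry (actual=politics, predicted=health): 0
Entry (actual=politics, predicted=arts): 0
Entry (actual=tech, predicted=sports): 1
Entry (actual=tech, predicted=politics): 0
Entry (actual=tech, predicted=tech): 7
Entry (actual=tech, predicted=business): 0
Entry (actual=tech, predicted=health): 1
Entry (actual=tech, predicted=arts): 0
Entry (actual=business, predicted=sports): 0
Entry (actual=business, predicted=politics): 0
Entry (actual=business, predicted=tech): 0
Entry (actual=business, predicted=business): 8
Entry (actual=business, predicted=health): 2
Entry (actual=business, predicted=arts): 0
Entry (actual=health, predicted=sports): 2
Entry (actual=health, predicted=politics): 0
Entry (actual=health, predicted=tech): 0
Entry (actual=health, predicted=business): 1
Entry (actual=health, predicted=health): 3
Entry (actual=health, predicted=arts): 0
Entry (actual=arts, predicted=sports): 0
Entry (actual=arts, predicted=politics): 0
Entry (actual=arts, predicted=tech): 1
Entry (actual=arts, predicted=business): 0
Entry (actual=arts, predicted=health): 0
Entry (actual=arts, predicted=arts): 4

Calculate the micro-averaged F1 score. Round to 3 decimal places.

Micro-averaging pools counts across classes: ΣTP=29, ΣFP=16, ΣFN=16.
Micro-F1 score = 2·TP/(2·TP+FP+FN) on pooled counts = 0.644 (equals overall accuracy in single-label multiclass).

0.644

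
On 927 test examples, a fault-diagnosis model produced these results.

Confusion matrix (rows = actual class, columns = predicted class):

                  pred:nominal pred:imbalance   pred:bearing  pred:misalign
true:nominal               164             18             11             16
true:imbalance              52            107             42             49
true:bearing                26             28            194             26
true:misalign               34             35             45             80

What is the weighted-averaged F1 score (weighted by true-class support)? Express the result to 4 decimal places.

Per-class F1 score (2·TP/(2·TP+FP+FN)):
  nominal: TP=164, FP=52+26+34=112, FN=18+11+16=45 → 328/485 = 0.67629
  imbalance: TP=107, FP=18+28+35=81, FN=52+42+49=143 → 214/438 = 0.48858
  bearing: TP=194, FP=11+42+45=98, FN=26+28+26=80 → 388/566 = 0.68551
  misalign: TP=80, FP=16+49+26=91, FN=34+35+45=114 → 160/365 = 0.43836
Weighted-F1 score = Σ (supportᵢ/N)·F1 scoreᵢ with N=927: (209/927)·0.67629 + (250/927)·0.48858 + (274/927)·0.68551 + (194/927)·0.43836 = 0.5786

0.5786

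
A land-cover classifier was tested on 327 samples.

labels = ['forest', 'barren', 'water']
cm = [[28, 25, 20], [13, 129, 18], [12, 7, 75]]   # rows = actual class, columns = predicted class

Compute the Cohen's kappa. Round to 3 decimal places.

0.534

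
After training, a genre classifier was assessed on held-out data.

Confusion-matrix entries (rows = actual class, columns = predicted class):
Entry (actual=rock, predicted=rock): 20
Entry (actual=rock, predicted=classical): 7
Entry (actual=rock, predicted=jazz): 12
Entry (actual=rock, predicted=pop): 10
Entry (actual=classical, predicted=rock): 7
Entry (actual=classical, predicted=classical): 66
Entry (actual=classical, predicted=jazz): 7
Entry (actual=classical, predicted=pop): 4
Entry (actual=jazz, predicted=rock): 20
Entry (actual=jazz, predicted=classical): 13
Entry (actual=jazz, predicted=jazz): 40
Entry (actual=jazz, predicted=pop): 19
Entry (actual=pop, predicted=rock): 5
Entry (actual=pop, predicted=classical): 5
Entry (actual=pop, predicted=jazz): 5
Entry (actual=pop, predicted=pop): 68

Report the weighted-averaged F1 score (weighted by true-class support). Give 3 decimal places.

Per-class F1 score (2·TP/(2·TP+FP+FN)):
  rock: TP=20, FP=7+20+5=32, FN=7+12+10=29 → 40/101 = 0.3960
  classical: TP=66, FP=7+13+5=25, FN=7+7+4=18 → 132/175 = 0.7543
  jazz: TP=40, FP=12+7+5=24, FN=20+13+19=52 → 80/156 = 0.5128
  pop: TP=68, FP=10+4+19=33, FN=5+5+5=15 → 136/184 = 0.7391
Weighted-F1 score = Σ (supportᵢ/N)·F1 scoreᵢ with N=308: (49/308)·0.3960 + (84/308)·0.7543 + (92/308)·0.5128 + (83/308)·0.7391 = 0.621

0.621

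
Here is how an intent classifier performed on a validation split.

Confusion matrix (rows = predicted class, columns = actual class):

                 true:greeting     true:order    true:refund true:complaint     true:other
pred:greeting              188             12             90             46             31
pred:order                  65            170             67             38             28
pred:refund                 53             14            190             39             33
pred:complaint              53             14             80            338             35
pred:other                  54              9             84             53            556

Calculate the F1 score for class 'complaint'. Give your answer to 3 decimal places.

0.654

Treat 'complaint' as positive and all other classes as negative.
F1 score = 2·TP/(2·TP+FP+FN).
complaint: TP=338, FP=53+14+80+35=182, FN=46+38+39+53=176 → 676/1034 = 0.6538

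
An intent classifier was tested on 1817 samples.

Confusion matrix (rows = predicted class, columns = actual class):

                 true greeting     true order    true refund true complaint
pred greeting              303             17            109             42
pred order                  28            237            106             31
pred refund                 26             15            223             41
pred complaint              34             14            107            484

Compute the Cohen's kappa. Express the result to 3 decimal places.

Observed agreement pₒ = trace/N = 1247/1817 = 0.6863
Expected agreement pₑ = Σ (rowᵢ·colᵢ)/N² = (391·471 + 283·402 + 545·305 + 598·639)/1817² = 0.2563
κ = (pₒ − pₑ)/(1 − pₑ) = (0.6863 − 0.2563)/(1 − 0.2563) = 0.578

0.578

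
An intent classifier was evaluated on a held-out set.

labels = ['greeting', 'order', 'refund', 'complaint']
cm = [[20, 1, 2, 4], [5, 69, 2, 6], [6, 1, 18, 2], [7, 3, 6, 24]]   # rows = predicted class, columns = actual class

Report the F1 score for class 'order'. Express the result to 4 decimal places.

0.8846

One-vs-rest for 'order': TP = diagonal; FP = other classes predicted 'order'; FN = 'order' predicted as other.
F1 score = 2·TP/(2·TP+FP+FN).
order: TP=69, FP=5+2+6=13, FN=1+1+3=5 → 138/156 = 0.88462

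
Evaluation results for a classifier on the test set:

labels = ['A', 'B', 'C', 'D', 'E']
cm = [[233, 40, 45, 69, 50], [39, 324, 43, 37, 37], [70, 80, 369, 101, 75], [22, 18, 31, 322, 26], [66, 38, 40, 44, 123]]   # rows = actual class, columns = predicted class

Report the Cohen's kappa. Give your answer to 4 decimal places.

0.4776

Observed agreement pₒ = trace/N = 1371/2342 = 0.58540
Expected agreement pₑ = Σ (rowᵢ·colᵢ)/N² = (437·430 + 480·500 + 695·528 + 419·573 + 311·311)/2342² = 0.20632
κ = (pₒ − pₑ)/(1 − pₑ) = (0.58540 − 0.20632)/(1 − 0.20632) = 0.4776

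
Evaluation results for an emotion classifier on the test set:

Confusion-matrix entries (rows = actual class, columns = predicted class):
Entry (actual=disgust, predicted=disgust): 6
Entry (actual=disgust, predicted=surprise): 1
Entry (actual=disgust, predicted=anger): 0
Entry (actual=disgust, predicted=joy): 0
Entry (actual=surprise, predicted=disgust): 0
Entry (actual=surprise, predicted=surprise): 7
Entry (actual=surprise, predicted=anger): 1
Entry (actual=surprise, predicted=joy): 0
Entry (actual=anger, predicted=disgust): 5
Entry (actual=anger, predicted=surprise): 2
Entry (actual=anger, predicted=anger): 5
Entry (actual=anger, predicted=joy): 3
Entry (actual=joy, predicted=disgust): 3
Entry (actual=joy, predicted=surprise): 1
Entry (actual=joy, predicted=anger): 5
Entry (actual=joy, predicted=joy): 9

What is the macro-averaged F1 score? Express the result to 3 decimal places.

0.573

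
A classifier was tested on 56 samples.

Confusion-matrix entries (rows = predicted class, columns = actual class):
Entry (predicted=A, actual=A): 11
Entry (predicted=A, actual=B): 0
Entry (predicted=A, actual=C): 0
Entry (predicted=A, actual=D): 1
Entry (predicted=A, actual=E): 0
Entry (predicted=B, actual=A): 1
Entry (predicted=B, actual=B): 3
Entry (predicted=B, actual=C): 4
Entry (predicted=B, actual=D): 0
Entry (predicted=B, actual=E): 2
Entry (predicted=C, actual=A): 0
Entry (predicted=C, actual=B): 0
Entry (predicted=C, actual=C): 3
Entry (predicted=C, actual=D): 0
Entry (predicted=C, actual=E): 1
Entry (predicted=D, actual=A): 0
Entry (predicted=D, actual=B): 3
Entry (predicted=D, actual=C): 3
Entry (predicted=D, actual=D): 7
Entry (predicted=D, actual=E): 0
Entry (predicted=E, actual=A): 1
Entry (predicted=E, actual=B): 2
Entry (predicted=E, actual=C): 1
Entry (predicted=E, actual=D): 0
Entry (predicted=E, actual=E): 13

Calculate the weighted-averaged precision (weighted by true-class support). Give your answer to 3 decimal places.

Per-class precision (TP/(TP+FP)):
  A: TP=11, FP=0+0+1+0=1 → 11/12 = 0.9167
  B: TP=3, FP=1+4+0+2=7 → 3/10 = 0.3000
  C: TP=3, FP=0+0+0+1=1 → 3/4 = 0.7500
  D: TP=7, FP=0+3+3+0=6 → 7/13 = 0.5385
  E: TP=13, FP=1+2+1+0=4 → 13/17 = 0.7647
Weighted-precision = Σ (supportᵢ/N)·precisionᵢ with N=56: (13/56)·0.9167 + (8/56)·0.3000 + (11/56)·0.7500 + (8/56)·0.5385 + (16/56)·0.7647 = 0.698

0.698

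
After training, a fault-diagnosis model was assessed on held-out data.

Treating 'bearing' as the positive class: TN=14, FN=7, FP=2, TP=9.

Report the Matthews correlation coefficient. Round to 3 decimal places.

0.461

MCC = (TP·TN − FP·FN) / √((TP+FP)(TP+FN)(TN+FP)(TN+FN))
Numerator = 9·14 − 2·7 = 112
Denominator = √(11·16·16·21) = √59136 = 243.1789
MCC = 112 / 243.1789 = 0.461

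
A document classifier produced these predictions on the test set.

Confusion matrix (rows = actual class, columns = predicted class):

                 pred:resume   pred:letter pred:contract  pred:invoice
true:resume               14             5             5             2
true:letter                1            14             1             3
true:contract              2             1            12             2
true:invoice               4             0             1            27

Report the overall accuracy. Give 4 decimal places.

0.7128

Accuracy = trace / total = (14+14+12+27=67) / 94 = 67/94 = 0.7128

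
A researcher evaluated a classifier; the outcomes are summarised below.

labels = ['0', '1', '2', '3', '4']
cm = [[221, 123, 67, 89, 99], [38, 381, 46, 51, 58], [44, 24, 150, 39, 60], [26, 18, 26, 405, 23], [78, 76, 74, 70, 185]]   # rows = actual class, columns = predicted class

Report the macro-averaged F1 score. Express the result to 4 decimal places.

0.5257

Per-class F1 score (2·TP/(2·TP+FP+FN)):
  0: TP=221, FP=38+44+26+78=186, FN=123+67+89+99=378 → 442/1006 = 0.43936
  1: TP=381, FP=123+24+18+76=241, FN=38+46+51+58=193 → 762/1196 = 0.63712
  2: TP=150, FP=67+46+26+74=213, FN=44+24+39+60=167 → 300/680 = 0.44118
  3: TP=405, FP=89+51+39+70=249, FN=26+18+26+23=93 → 810/1152 = 0.70313
  4: TP=185, FP=99+58+60+23=240, FN=78+76+74+70=298 → 370/908 = 0.40749
Macro-F1 score = mean = (0.43936 + 0.63712 + 0.44118 + 0.70313 + 0.40749) / 5 = 0.5257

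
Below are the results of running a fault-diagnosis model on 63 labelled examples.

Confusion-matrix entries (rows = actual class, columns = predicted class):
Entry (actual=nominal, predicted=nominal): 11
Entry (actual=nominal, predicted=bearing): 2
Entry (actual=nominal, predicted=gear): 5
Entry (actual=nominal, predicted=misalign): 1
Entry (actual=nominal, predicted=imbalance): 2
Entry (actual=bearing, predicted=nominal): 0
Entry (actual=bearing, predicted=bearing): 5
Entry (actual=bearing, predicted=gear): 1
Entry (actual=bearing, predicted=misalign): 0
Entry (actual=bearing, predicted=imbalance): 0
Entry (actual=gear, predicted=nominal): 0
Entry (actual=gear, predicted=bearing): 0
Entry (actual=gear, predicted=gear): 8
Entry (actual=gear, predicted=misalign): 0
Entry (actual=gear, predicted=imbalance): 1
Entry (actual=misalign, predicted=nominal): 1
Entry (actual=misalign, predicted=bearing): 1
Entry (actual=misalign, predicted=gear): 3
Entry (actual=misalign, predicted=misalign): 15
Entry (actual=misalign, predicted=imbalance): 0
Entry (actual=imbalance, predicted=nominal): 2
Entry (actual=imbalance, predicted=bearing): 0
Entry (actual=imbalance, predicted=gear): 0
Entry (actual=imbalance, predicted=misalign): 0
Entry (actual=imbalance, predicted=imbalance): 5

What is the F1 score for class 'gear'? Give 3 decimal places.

0.615

Take TP from the diagonal, FP from the rest of the 'gear' prediction marginal, FN from the rest of the 'gear' actual marginal.
F1 score = 2·TP/(2·TP+FP+FN).
gear: TP=8, FP=5+1+3+0=9, FN=0+0+0+1=1 → 16/26 = 0.6154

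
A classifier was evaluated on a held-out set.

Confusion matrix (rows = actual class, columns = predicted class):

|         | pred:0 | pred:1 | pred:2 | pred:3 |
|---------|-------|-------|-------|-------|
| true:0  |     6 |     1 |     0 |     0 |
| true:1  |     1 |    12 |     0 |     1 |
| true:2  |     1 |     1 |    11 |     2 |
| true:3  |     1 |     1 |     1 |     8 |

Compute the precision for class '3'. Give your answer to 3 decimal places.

0.727

precision = TP/(TP+FP).
3: TP=8, FP=0+1+2=3 → 8/11 = 0.7273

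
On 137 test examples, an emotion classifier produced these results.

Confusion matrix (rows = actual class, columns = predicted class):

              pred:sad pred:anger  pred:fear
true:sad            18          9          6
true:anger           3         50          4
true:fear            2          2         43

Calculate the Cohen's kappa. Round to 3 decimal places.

Observed agreement pₒ = trace/N = 111/137 = 0.8102
Expected agreement pₑ = Σ (rowᵢ·colᵢ)/N² = (33·23 + 57·61 + 47·53)/137² = 0.3584
κ = (pₒ − pₑ)/(1 − pₑ) = (0.8102 − 0.3584)/(1 − 0.3584) = 0.704

0.704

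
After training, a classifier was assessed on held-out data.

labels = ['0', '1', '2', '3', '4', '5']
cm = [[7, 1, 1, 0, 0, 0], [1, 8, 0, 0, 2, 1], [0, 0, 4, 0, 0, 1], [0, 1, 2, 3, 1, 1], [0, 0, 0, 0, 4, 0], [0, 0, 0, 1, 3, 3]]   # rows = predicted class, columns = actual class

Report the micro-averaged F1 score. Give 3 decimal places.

0.644

Micro-averaging pools counts across classes: ΣTP=29, ΣFP=16, ΣFN=16.
Micro-F1 score = 2·TP/(2·TP+FP+FN) on pooled counts = 0.644 (equals overall accuracy in single-label multiclass).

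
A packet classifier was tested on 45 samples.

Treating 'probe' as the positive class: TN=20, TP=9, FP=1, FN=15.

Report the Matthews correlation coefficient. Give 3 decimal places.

0.393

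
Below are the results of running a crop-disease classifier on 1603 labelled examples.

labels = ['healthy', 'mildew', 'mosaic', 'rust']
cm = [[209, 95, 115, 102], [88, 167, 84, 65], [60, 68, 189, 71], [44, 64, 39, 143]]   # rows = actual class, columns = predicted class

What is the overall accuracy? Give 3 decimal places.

0.442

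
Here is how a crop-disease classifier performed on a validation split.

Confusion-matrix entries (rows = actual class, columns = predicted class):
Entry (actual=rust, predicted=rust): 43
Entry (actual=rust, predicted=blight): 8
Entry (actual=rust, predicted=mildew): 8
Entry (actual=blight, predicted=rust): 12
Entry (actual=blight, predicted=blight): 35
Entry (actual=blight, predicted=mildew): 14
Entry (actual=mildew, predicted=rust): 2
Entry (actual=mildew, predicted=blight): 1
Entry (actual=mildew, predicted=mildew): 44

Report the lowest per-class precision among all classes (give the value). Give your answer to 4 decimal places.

0.6667

Per-class precision (TP/(TP+FP)):
  rust: TP=43, FP=12+2=14 → 43/57 = 0.75439
  blight: TP=35, FP=8+1=9 → 35/44 = 0.79545
  mildew: TP=44, FP=8+14=22 → 44/66 = 0.66667
Lowest is class 'mildew' with precision = 0.6667.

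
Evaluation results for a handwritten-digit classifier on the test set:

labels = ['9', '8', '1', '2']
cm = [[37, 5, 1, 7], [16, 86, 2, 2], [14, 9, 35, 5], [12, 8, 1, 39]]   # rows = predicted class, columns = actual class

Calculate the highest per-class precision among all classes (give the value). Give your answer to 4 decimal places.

Per-class precision (TP/(TP+FP)):
  9: TP=37, FP=5+1+7=13 → 37/50 = 0.74000
  8: TP=86, FP=16+2+2=20 → 86/106 = 0.81132
  1: TP=35, FP=14+9+5=28 → 35/63 = 0.55556
  2: TP=39, FP=12+8+1=21 → 39/60 = 0.65000
Highest is class '8' with precision = 0.8113.

0.8113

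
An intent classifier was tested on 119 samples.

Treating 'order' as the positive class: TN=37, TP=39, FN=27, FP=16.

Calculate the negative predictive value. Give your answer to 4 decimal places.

NPV = TN/(TN+FN) = 37/(37+27) = 0.5781

0.5781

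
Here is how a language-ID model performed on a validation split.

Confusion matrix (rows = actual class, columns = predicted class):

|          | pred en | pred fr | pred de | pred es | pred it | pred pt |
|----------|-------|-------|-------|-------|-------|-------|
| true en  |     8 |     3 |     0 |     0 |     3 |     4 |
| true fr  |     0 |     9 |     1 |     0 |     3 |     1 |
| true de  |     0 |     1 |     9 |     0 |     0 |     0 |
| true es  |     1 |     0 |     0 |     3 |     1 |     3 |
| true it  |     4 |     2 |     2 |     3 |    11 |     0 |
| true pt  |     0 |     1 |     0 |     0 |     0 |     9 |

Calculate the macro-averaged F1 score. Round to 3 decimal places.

0.597

Per-class F1 score (2·TP/(2·TP+FP+FN)):
  en: TP=8, FP=0+0+1+4+0=5, FN=3+0+0+3+4=10 → 16/31 = 0.5161
  fr: TP=9, FP=3+1+0+2+1=7, FN=0+1+0+3+1=5 → 18/30 = 0.6000
  de: TP=9, FP=0+1+0+2+0=3, FN=0+1+0+0+0=1 → 18/22 = 0.8182
  es: TP=3, FP=0+0+0+3+0=3, FN=1+0+0+1+3=5 → 6/14 = 0.4286
  it: TP=11, FP=3+3+0+1+0=7, FN=4+2+2+3+0=11 → 22/40 = 0.5500
  pt: TP=9, FP=4+1+0+3+0=8, FN=0+1+0+0+0=1 → 18/27 = 0.6667
Macro-F1 score = mean = (0.5161 + 0.6000 + 0.8182 + 0.4286 + 0.5500 + 0.6667) / 6 = 0.597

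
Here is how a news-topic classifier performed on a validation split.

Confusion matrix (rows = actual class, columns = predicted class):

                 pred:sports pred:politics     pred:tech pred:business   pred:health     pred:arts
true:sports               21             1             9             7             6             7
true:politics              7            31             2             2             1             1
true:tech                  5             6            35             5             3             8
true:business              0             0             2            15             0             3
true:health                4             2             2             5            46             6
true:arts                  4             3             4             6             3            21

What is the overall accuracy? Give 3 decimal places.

0.597

Accuracy = trace / total = (21+31+35+15+46+21=169) / 283 = 169/283 = 0.597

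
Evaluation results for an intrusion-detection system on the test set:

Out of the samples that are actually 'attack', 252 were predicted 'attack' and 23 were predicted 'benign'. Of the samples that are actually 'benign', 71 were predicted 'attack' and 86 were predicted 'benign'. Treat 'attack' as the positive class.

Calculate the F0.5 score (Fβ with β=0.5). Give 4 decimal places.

Fβ = (1+β²)·TP / ((1+β²)·TP + β²·FN + FP), with β²=1/4
= 1.25·252 / (1.25·252 + 0.25·23 + 71) = 0.8041

0.8041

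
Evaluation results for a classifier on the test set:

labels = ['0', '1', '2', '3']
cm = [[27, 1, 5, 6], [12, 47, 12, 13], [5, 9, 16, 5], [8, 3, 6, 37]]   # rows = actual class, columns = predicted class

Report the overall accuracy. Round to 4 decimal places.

Accuracy = trace / total = (27+47+16+37=127) / 212 = 127/212 = 0.5991

0.5991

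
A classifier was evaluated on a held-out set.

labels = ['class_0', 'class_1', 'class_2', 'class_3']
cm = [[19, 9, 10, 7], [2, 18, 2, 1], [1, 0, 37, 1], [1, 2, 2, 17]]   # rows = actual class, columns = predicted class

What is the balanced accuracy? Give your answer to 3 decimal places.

Balanced accuracy = mean of per-class recall.
  class_0: recall = 19/45 = 0.4222
  class_1: recall = 18/23 = 0.7826
  class_2: recall = 37/39 = 0.9487
  class_3: recall = 17/22 = 0.7727
Mean = (0.4222 + 0.7826 + 0.9487 + 0.7727) / 4 = 0.732

0.732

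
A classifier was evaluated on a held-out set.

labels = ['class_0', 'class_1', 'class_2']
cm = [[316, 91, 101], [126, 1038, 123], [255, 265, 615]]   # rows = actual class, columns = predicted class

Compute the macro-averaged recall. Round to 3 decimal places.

Per-class recall (TP/(TP+FN)):
  class_0: TP=316, FN=91+101=192 → 316/508 = 0.6220
  class_1: TP=1038, FN=126+123=249 → 1038/1287 = 0.8065
  class_2: TP=615, FN=255+265=520 → 615/1135 = 0.5419
Macro-recall = mean = (0.6220 + 0.8065 + 0.5419) / 3 = 0.657

0.657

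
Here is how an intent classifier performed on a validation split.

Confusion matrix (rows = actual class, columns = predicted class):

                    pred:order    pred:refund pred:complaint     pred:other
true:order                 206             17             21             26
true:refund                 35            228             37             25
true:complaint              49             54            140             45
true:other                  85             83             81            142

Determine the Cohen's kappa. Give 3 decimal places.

0.419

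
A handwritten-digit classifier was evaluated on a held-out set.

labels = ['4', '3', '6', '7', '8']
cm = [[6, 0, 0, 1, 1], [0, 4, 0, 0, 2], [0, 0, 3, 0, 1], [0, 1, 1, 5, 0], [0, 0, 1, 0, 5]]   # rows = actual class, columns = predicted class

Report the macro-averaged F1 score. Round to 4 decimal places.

0.7374

Per-class F1 score (2·TP/(2·TP+FP+FN)):
  4: TP=6, FP=0+0+0+0=0, FN=0+0+1+1=2 → 12/14 = 0.85714
  3: TP=4, FP=0+0+1+0=1, FN=0+0+0+2=2 → 8/11 = 0.72727
  6: TP=3, FP=0+0+1+1=2, FN=0+0+0+1=1 → 6/9 = 0.66667
  7: TP=5, FP=1+0+0+0=1, FN=0+1+1+0=2 → 10/13 = 0.76923
  8: TP=5, FP=1+2+1+0=4, FN=0+0+1+0=1 → 10/15 = 0.66667
Macro-F1 score = mean = (0.85714 + 0.72727 + 0.66667 + 0.76923 + 0.66667) / 5 = 0.7374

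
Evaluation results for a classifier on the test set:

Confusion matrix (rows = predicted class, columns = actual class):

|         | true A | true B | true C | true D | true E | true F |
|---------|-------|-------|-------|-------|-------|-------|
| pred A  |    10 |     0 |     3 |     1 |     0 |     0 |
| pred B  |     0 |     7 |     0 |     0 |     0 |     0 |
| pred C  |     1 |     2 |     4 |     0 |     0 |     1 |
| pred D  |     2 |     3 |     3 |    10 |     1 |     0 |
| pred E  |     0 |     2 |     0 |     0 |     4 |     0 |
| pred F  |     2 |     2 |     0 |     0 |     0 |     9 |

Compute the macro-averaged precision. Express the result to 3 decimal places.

0.683

Per-class precision (TP/(TP+FP)):
  A: TP=10, FP=0+3+1+0+0=4 → 10/14 = 0.7143
  B: TP=7, FP=0+0+0+0+0=0 → 7/7 = 1.0000
  C: TP=4, FP=1+2+0+0+1=4 → 4/8 = 0.5000
  D: TP=10, FP=2+3+3+1+0=9 → 10/19 = 0.5263
  E: TP=4, FP=0+2+0+0+0=2 → 4/6 = 0.6667
  F: TP=9, FP=2+2+0+0+0=4 → 9/13 = 0.6923
Macro-precision = mean = (0.7143 + 1.0000 + 0.5000 + 0.5263 + 0.6667 + 0.6923) / 6 = 0.683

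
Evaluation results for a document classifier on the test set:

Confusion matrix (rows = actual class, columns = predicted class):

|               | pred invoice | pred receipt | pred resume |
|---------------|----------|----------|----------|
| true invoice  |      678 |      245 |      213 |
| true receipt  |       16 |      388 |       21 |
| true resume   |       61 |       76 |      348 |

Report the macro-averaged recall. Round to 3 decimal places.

Per-class recall (TP/(TP+FN)):
  invoice: TP=678, FN=245+213=458 → 678/1136 = 0.5968
  receipt: TP=388, FN=16+21=37 → 388/425 = 0.9129
  resume: TP=348, FN=61+76=137 → 348/485 = 0.7175
Macro-recall = mean = (0.5968 + 0.9129 + 0.7175) / 3 = 0.742

0.742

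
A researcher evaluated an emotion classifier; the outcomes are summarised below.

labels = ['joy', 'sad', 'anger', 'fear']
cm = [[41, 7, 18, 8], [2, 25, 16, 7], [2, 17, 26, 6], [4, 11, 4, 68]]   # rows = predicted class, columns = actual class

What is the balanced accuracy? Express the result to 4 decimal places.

0.6059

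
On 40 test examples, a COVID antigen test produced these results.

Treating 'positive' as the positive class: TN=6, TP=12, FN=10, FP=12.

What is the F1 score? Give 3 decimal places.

0.522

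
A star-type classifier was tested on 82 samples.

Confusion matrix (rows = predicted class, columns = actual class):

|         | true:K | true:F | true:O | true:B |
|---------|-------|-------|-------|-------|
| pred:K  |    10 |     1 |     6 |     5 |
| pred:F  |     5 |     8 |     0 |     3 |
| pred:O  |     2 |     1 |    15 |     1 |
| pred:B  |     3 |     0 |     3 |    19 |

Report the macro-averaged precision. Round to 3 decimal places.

Per-class precision (TP/(TP+FP)):
  K: TP=10, FP=1+6+5=12 → 10/22 = 0.4545
  F: TP=8, FP=5+0+3=8 → 8/16 = 0.5000
  O: TP=15, FP=2+1+1=4 → 15/19 = 0.7895
  B: TP=19, FP=3+0+3=6 → 19/25 = 0.7600
Macro-precision = mean = (0.4545 + 0.5000 + 0.7895 + 0.7600) / 4 = 0.626

0.626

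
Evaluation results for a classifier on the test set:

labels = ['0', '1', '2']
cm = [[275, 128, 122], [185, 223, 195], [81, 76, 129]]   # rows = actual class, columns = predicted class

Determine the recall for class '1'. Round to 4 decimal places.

0.3698

Take TP from the diagonal, FP from the rest of the '1' prediction marginal, FN from the rest of the '1' actual marginal.
recall = TP/(TP+FN).
1: TP=223, FN=185+195=380 → 223/603 = 0.36982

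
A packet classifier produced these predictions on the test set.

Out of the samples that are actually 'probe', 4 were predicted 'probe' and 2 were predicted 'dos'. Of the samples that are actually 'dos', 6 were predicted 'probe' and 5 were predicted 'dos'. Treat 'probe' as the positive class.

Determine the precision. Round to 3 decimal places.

Precision = TP/(TP+FP) = 4/(4+6) = 4/10 = 0.400

0.400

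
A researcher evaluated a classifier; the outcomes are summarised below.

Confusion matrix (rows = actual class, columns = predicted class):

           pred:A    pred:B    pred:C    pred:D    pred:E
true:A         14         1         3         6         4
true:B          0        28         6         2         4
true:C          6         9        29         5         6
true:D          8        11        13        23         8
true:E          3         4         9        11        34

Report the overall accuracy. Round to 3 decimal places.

Accuracy = trace / total = (14+28+29+23+34=128) / 247 = 128/247 = 0.518

0.518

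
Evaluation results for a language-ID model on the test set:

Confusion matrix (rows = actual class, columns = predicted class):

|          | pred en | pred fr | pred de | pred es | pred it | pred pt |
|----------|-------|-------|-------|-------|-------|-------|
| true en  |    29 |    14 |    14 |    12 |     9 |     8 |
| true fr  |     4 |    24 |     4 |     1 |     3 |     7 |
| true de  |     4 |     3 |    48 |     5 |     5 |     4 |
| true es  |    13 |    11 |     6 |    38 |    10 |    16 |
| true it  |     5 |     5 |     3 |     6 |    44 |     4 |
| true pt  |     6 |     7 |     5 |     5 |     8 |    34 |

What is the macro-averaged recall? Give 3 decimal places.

0.529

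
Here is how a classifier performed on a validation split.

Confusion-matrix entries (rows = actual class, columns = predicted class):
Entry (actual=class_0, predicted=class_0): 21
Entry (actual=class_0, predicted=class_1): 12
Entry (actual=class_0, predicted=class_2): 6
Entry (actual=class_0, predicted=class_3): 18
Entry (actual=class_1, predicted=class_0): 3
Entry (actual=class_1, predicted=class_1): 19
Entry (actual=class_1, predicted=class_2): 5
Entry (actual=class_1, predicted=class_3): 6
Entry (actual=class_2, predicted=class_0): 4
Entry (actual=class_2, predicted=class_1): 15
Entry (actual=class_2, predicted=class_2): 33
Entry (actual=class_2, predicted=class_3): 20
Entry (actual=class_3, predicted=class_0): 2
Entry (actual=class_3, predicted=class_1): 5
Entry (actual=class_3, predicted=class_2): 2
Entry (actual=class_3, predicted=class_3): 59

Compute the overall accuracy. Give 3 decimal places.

0.574

Accuracy = trace / total = (21+19+33+59=132) / 230 = 132/230 = 0.574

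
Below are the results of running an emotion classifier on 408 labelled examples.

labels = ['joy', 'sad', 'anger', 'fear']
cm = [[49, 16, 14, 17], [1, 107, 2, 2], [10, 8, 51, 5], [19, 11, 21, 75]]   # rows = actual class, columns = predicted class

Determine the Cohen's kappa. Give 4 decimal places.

0.5854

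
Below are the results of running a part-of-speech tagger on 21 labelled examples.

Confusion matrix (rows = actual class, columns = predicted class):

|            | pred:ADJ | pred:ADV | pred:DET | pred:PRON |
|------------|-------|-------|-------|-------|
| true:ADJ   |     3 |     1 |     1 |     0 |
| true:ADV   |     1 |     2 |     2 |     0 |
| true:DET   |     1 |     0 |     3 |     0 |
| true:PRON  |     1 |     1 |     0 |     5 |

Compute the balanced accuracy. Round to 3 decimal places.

0.616

Balanced accuracy = mean of per-class recall.
  ADJ: recall = 3/5 = 0.6000
  ADV: recall = 2/5 = 0.4000
  DET: recall = 3/4 = 0.7500
  PRON: recall = 5/7 = 0.7143
Mean = (0.6000 + 0.4000 + 0.7500 + 0.7143) / 4 = 0.616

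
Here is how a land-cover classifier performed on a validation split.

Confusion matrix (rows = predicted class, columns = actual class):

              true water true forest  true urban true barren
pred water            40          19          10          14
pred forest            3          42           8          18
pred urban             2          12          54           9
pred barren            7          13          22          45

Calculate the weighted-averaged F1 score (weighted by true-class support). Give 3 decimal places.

0.569

Per-class F1 score (2·TP/(2·TP+FP+FN)):
  water: TP=40, FP=19+10+14=43, FN=3+2+7=12 → 80/135 = 0.5926
  forest: TP=42, FP=3+8+18=29, FN=19+12+13=44 → 84/157 = 0.5350
  urban: TP=54, FP=2+12+9=23, FN=10+8+22=40 → 108/171 = 0.6316
  barren: TP=45, FP=7+13+22=42, FN=14+18+9=41 → 90/173 = 0.5202
Weighted-F1 score = Σ (supportᵢ/N)·F1 scoreᵢ with N=318: (52/318)·0.5926 + (86/318)·0.5350 + (94/318)·0.6316 + (86/318)·0.5202 = 0.569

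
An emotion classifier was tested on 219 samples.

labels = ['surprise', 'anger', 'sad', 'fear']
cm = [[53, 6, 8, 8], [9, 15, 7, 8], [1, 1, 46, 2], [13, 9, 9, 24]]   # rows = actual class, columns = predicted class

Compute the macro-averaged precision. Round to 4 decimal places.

0.6025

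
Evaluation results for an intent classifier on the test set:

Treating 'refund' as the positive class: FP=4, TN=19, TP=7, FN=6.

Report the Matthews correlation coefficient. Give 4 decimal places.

0.3801

MCC = (TP·TN − FP·FN) / √((TP+FP)(TP+FN)(TN+FP)(TN+FN))
Numerator = 7·19 − 4·6 = 109
Denominator = √(11·13·23·25) = √82225 = 286.7490
MCC = 109 / 286.7490 = 0.3801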